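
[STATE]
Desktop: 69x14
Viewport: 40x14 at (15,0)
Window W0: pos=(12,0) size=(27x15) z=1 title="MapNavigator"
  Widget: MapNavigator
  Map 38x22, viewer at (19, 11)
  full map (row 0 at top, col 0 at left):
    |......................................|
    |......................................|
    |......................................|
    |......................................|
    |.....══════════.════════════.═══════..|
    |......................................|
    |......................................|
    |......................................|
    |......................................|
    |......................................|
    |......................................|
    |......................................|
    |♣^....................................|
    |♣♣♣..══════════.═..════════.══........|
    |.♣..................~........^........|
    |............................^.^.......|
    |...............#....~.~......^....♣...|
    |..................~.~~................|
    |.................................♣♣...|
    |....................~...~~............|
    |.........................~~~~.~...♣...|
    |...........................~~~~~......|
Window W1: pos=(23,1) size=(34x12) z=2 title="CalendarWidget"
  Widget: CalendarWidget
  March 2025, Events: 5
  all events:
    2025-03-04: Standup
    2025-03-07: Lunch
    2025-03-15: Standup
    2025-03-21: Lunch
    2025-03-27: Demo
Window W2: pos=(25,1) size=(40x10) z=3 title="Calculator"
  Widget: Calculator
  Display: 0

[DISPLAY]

━━━━━━━━━━━━━━━━━━━━━━━┓                
apNaviga┏━┏━━━━━━━━━━━━━━━━━━━━━━━━━━━━━
────────┃ ┃ Calculator                  
........┠─┠─────────────────────────────
........┃ ┃                             
........┃M┃┌───┬───┬───┬───┐            
........┃ ┃│ 7 │ 8 │ 9 │ ÷ │            
........┃ ┃├───┼───┼───┼───┤            
........┃1┃│ 4 │ 5 │ 6 │ × │            
........┃1┃└───┴───┴───┴───┘            
══════.═┃2┗━━━━━━━━━━━━━━━━━━━━━━━━━━━━━
........┃31                             
........┗━━━━━━━━━━━━━━━━━━━━━━━━━━━━━━━
......#....~.~......^..┃                


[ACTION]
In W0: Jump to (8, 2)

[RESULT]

━━━━━━━━━━━━━━━━━━━━━━━┓                
apNaviga┏━┏━━━━━━━━━━━━━━━━━━━━━━━━━━━━━
────────┃ ┃ Calculator                  
        ┠─┠─────────────────────────────
        ┃ ┃                             
        ┃M┃┌───┬───┬───┬───┐            
  ......┃ ┃│ 7 │ 8 │ 9 │ ÷ │            
  ......┃ ┃├───┼───┼───┼───┤            
  ......┃1┃│ 4 │ 5 │ 6 │ × │            
  ......┃1┃└───┴───┴───┴───┘            
  .....═┃2┗━━━━━━━━━━━━━━━━━━━━━━━━━━━━━
  ......┃31                             
  ......┗━━━━━━━━━━━━━━━━━━━━━━━━━━━━━━━
  .....................┃                


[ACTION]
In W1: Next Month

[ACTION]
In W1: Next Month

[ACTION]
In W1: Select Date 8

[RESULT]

━━━━━━━━━━━━━━━━━━━━━━━┓                
apNaviga┏━┏━━━━━━━━━━━━━━━━━━━━━━━━━━━━━
────────┃ ┃ Calculator                  
        ┠─┠─────────────────────────────
        ┃ ┃                             
        ┃M┃┌───┬───┬───┬───┐            
  ......┃ ┃│ 7 │ 8 │ 9 │ ÷ │            
  ......┃ ┃├───┼───┼───┼───┤            
  ......┃1┃│ 4 │ 5 │ 6 │ × │            
  ......┃1┃└───┴───┴───┴───┘            
  .....═┃2┗━━━━━━━━━━━━━━━━━━━━━━━━━━━━━
  ......┃                               
  ......┗━━━━━━━━━━━━━━━━━━━━━━━━━━━━━━━
  .....................┃                


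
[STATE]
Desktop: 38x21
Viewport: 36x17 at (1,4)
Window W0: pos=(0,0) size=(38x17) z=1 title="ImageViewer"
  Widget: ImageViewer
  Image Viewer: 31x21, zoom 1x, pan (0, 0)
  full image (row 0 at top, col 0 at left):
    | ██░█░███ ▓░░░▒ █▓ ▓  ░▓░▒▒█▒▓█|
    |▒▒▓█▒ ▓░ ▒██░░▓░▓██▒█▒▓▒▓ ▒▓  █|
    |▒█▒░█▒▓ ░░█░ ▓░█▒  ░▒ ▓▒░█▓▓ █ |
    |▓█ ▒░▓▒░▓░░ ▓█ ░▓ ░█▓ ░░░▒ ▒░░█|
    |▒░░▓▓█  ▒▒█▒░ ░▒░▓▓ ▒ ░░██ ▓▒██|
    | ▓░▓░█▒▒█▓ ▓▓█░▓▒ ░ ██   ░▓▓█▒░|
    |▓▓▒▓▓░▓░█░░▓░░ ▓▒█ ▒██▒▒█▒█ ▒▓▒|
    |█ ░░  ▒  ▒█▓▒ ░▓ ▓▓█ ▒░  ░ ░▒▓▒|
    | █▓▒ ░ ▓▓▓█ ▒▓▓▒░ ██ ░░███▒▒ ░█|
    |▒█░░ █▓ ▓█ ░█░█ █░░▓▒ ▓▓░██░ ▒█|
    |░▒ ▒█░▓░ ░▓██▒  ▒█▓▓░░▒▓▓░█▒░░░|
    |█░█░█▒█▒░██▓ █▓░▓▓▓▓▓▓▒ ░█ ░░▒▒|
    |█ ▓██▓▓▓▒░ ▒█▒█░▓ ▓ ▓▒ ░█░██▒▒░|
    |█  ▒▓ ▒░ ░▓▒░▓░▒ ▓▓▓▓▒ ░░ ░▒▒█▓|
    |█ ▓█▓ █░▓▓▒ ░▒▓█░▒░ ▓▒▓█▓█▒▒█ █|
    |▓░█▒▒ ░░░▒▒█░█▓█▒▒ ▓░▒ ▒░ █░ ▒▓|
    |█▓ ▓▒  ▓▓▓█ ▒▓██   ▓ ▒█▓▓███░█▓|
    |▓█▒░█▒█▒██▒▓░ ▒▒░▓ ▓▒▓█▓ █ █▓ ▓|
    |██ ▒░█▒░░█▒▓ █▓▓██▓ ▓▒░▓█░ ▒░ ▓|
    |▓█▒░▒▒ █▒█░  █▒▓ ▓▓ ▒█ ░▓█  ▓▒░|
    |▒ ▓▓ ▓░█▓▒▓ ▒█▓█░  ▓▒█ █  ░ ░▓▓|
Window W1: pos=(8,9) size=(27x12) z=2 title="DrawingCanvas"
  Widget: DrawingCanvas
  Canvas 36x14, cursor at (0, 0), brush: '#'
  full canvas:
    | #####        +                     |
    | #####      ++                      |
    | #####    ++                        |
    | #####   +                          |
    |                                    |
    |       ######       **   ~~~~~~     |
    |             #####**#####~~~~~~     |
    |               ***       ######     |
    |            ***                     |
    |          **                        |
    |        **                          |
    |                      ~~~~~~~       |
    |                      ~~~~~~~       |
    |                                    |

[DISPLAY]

▒▒▓█▒ ▓░ ▒██░░▓░▓██▒█▒▓▒▓ ▒▓  █     
▒█▒░█▒▓ ░░█░ ▓░█▒  ░▒ ▓▒░█▓▓ █      
▓█ ▒░▓▒░▓░░ ▓█ ░▓ ░█▓ ░░░▒ ▒░░█     
▒░░▓▓█  ▒▒█▒░ ░▒░▓▓ ▒ ░░██ ▓▒██     
 ▓░▓░█▒▒█▓ ▓▓█░▓▒ ░ ██   ░▓▓█▒░     
▓▓▒▓▓░▓┏━━━━━━━━━━━━━━━━━━━━━━━━━┓  
█ ░░  ▒┃ DrawingCanvas           ┃  
 █▓▒ ░ ┠─────────────────────────┨  
▒█░░ █▓┃+#####        +          ┃  
░▒ ▒█░▓┃ #####      ++           ┃  
█░█░█▒█┃ #####    ++             ┃  
█ ▓██▓▓┃ #####   +               ┃  
━━━━━━━┃                         ┃━━
       ┃       ######       **   ┃  
       ┃             #####**#####┃  
       ┃               ***       ┃  
       ┗━━━━━━━━━━━━━━━━━━━━━━━━━┛  


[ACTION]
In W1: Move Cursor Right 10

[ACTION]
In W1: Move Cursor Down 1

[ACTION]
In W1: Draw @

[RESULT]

▒▒▓█▒ ▓░ ▒██░░▓░▓██▒█▒▓▒▓ ▒▓  █     
▒█▒░█▒▓ ░░█░ ▓░█▒  ░▒ ▓▒░█▓▓ █      
▓█ ▒░▓▒░▓░░ ▓█ ░▓ ░█▓ ░░░▒ ▒░░█     
▒░░▓▓█  ▒▒█▒░ ░▒░▓▓ ▒ ░░██ ▓▒██     
 ▓░▓░█▒▒█▓ ▓▓█░▓▒ ░ ██   ░▓▓█▒░     
▓▓▒▓▓░▓┏━━━━━━━━━━━━━━━━━━━━━━━━━┓  
█ ░░  ▒┃ DrawingCanvas           ┃  
 █▓▒ ░ ┠─────────────────────────┨  
▒█░░ █▓┃ #####        +          ┃  
░▒ ▒█░▓┃ #####    @ ++           ┃  
█░█░█▒█┃ #####    ++             ┃  
█ ▓██▓▓┃ #####   +               ┃  
━━━━━━━┃                         ┃━━
       ┃       ######       **   ┃  
       ┃             #####**#####┃  
       ┃               ***       ┃  
       ┗━━━━━━━━━━━━━━━━━━━━━━━━━┛  


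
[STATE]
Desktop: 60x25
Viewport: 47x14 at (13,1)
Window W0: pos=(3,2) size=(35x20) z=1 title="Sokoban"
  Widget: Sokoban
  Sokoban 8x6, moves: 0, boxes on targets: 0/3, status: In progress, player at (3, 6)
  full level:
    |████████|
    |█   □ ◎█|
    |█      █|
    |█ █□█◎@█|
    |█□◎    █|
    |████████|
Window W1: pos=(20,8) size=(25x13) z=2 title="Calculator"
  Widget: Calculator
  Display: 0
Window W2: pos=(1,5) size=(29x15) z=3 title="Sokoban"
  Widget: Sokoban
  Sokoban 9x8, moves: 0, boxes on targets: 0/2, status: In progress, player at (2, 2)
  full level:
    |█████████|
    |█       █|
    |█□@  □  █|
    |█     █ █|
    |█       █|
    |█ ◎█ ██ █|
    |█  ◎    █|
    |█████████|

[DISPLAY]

                                               
━━━━━━━━━━━━━━━━━━━━━━━━┓                      
                        ┃                      
────────────────────────┨                      
━━━━━━━━━━━━━━━━┓       ┃                      
                ┃       ┃                      
────────────────┨       ┃                      
                ┃━━━━━━━━━━━━━━┓               
                ┃or            ┃               
                ┃──────────────┨               
                ┃             0┃               
                ┃───┬───┐      ┃               
                ┃ 9 │ ÷ │      ┃               
                ┃───┼───┤      ┃               


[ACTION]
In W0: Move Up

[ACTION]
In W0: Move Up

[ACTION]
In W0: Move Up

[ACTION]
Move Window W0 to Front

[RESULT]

                                               
━━━━━━━━━━━━━━━━━━━━━━━━┓                      
                        ┃                      
────────────────────────┨                      
                        ┃                      
                        ┃                      
                        ┃                      
                        ┃━━━━━━┓               
                        ┃      ┃               
                        ┃──────┨               
 0/3                    ┃     0┃               
                        ┃      ┃               
                        ┃      ┃               
                        ┃      ┃               


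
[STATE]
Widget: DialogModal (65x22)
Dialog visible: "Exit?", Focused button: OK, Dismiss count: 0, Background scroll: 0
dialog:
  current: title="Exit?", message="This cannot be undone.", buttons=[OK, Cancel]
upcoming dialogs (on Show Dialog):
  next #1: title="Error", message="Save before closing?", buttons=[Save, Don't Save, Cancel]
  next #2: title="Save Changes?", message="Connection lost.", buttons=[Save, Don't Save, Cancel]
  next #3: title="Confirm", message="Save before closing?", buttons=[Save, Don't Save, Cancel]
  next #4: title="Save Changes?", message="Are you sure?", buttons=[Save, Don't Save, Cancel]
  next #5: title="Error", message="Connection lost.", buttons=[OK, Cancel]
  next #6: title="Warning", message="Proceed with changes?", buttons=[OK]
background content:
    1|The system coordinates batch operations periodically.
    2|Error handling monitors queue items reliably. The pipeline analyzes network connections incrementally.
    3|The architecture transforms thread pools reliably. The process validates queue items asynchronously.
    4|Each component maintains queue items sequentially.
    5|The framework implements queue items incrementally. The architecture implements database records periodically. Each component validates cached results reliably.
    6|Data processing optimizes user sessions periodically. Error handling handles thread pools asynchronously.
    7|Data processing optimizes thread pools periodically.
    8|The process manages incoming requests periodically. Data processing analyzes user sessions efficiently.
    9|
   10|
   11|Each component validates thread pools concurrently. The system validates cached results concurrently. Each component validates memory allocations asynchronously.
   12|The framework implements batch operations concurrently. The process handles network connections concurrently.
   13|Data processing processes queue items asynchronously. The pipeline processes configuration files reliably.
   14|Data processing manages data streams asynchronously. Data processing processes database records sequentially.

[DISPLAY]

The system coordinates batch operations periodically.            
Error handling monitors queue items reliably. The pipeline analyz
The architecture transforms thread pools reliably. The process va
Each component maintains queue items sequentially.               
The framework implements queue items incrementally. The architect
Data processing optimizes user sessions periodically. Error handl
Data processing optimizes thread pools periodically.             
The process manages incoming requests periodically. Data processi
                   ┌────────────────────────┐                    
                   │         Exit?          │                    
Each component vali│ This cannot be undone. │ently. The system va
The framework imple│     [OK]  Cancel       │currently. The proce
Data processing pro└────────────────────────┘onously. The pipelin
Data processing manages data streams asynchronously. Data process
                                                                 
                                                                 
                                                                 
                                                                 
                                                                 
                                                                 
                                                                 
                                                                 


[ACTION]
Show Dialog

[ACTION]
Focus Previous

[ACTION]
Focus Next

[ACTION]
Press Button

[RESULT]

The system coordinates batch operations periodically.            
Error handling monitors queue items reliably. The pipeline analyz
The architecture transforms thread pools reliably. The process va
Each component maintains queue items sequentially.               
The framework implements queue items incrementally. The architect
Data processing optimizes user sessions periodically. Error handl
Data processing optimizes thread pools periodically.             
The process manages incoming requests periodically. Data processi
                                                                 
                                                                 
Each component validates thread pools concurrently. The system va
The framework implements batch operations concurrently. The proce
Data processing processes queue items asynchronously. The pipelin
Data processing manages data streams asynchronously. Data process
                                                                 
                                                                 
                                                                 
                                                                 
                                                                 
                                                                 
                                                                 
                                                                 


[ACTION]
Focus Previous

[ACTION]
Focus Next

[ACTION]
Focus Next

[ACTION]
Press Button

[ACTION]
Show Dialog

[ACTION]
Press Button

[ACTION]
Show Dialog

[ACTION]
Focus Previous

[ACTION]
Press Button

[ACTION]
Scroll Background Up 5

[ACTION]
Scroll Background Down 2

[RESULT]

The architecture transforms thread pools reliably. The process va
Each component maintains queue items sequentially.               
The framework implements queue items incrementally. The architect
Data processing optimizes user sessions periodically. Error handl
Data processing optimizes thread pools periodically.             
The process manages incoming requests periodically. Data processi
                                                                 
                                                                 
Each component validates thread pools concurrently. The system va
The framework implements batch operations concurrently. The proce
Data processing processes queue items asynchronously. The pipelin
Data processing manages data streams asynchronously. Data process
                                                                 
                                                                 
                                                                 
                                                                 
                                                                 
                                                                 
                                                                 
                                                                 
                                                                 
                                                                 


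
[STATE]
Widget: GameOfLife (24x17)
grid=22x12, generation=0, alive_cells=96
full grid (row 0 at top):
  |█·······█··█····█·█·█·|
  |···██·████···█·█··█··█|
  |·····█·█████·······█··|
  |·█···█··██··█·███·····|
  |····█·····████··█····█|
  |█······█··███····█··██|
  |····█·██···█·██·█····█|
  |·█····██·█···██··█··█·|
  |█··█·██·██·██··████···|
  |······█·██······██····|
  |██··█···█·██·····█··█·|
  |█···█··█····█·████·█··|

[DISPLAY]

Gen: 0                  
█·······█··█····█·█·█·  
···██·████···█·█··█··█  
·····█·█████·······█··  
·█···█··██··█·███·····  
····█·····████··█····█  
█······█··███····█··██  
····█·██···█·██·█····█  
·█····██·█···██··█··█·  
█··█·██·██·██··████···  
······█·██······██····  
██··█···█·██·····█··█·  
█···█··█····█·████·█··  
                        
                        
                        
                        


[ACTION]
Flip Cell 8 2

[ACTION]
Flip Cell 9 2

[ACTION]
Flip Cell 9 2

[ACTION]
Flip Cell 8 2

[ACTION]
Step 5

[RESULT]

Gen: 5                  
·····█·····██·██·██···  
·····█·██·█████·······  
····█·█···············  
····██····██··········  
····█·█·██·███········  
······███·████········  
······████·█··█··█····  
··············█·█·····  
···█████···█·····█····  
······██·······█······  
··█··█···██···██·█····  
··███···········██····  
                        
                        
                        
                        


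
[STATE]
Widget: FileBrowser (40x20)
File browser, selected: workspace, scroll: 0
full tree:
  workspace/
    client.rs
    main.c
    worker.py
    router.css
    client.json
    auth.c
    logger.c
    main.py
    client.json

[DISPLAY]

> [-] workspace/                        
    client.rs                           
    main.c                              
    worker.py                           
    router.css                          
    client.json                         
    auth.c                              
    logger.c                            
    main.py                             
    client.json                         
                                        
                                        
                                        
                                        
                                        
                                        
                                        
                                        
                                        
                                        


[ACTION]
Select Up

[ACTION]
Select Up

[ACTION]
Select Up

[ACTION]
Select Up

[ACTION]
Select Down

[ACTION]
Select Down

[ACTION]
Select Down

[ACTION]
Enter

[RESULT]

  [-] workspace/                        
    client.rs                           
    main.c                              
  > worker.py                           
    router.css                          
    client.json                         
    auth.c                              
    logger.c                            
    main.py                             
    client.json                         
                                        
                                        
                                        
                                        
                                        
                                        
                                        
                                        
                                        
                                        


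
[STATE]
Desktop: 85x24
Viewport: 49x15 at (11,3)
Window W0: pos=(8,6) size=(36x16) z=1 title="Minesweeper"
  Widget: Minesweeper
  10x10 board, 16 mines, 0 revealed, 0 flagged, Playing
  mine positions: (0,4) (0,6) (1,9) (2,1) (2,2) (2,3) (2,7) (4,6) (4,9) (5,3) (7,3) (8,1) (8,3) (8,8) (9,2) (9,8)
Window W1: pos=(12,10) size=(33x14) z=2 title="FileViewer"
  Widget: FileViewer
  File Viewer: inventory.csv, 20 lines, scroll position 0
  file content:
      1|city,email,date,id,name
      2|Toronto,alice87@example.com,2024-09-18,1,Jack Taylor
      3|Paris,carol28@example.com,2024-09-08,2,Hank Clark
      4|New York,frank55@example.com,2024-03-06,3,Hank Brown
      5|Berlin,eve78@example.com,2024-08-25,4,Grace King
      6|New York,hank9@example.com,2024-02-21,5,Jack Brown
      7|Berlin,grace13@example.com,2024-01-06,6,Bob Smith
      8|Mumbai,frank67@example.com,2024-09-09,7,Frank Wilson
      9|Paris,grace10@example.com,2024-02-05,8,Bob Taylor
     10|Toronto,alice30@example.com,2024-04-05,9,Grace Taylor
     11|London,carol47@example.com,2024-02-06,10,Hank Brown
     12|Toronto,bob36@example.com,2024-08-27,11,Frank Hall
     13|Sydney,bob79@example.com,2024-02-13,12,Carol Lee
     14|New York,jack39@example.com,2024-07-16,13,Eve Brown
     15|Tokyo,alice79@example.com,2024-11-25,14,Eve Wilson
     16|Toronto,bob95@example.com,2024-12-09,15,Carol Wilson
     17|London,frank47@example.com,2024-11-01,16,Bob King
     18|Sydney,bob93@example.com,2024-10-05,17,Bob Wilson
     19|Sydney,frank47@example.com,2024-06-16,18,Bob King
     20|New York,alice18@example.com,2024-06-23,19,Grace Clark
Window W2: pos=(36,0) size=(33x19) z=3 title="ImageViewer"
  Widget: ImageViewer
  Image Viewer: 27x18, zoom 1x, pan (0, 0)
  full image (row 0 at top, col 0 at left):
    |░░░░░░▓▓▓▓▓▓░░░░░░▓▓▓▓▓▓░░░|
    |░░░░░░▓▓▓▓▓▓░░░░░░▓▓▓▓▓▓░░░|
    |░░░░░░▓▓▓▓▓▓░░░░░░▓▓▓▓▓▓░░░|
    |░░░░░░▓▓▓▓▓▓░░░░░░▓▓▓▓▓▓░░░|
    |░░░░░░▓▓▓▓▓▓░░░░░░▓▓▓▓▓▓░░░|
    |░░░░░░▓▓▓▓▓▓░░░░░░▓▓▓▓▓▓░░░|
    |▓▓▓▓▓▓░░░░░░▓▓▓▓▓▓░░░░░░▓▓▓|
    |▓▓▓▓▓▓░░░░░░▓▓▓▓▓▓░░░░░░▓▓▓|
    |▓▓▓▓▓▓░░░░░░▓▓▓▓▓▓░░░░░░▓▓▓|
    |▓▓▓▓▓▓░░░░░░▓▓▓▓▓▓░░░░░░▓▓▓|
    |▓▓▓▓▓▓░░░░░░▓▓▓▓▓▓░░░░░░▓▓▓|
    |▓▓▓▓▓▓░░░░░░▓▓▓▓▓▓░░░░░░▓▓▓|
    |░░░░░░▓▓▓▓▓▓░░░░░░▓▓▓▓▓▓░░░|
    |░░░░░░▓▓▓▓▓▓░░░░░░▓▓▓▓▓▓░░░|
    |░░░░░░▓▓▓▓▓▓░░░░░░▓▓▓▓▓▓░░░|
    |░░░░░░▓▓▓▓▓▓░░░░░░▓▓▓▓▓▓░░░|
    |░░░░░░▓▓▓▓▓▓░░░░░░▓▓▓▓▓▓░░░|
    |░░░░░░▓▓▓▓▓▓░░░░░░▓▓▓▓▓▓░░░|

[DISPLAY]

                         ┃░░░░░░▓▓▓▓▓▓░░░░░░▓▓▓▓▓
                         ┃░░░░░░▓▓▓▓▓▓░░░░░░▓▓▓▓▓
                         ┃░░░░░░▓▓▓▓▓▓░░░░░░▓▓▓▓▓
━━━━━━━━━━━━━━━━━━━━━━━━━┃░░░░░░▓▓▓▓▓▓░░░░░░▓▓▓▓▓
inesweeper               ┃░░░░░░▓▓▓▓▓▓░░░░░░▓▓▓▓▓
─────────────────────────┃░░░░░░▓▓▓▓▓▓░░░░░░▓▓▓▓▓
■■■■■■■■                 ┃▓▓▓▓▓▓░░░░░░▓▓▓▓▓▓░░░░░
■┏━━━━━━━━━━━━━━━━━━━━━━━┃▓▓▓▓▓▓░░░░░░▓▓▓▓▓▓░░░░░
■┃ FileViewer            ┃▓▓▓▓▓▓░░░░░░▓▓▓▓▓▓░░░░░
■┠───────────────────────┃▓▓▓▓▓▓░░░░░░▓▓▓▓▓▓░░░░░
■┃city,email,date,id,name┃▓▓▓▓▓▓░░░░░░▓▓▓▓▓▓░░░░░
■┃Toronto,alice87@example┃▓▓▓▓▓▓░░░░░░▓▓▓▓▓▓░░░░░
■┃Paris,carol28@example.c┃░░░░░░▓▓▓▓▓▓░░░░░░▓▓▓▓▓
■┃New York,frank55@exampl┃░░░░░░▓▓▓▓▓▓░░░░░░▓▓▓▓▓
■┃Berlin,eve78@example.co┃░░░░░░▓▓▓▓▓▓░░░░░░▓▓▓▓▓


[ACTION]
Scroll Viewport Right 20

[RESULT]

     ┃░░░░░░▓▓▓▓▓▓░░░░░░▓▓▓▓▓▓░░░    ┃           
     ┃░░░░░░▓▓▓▓▓▓░░░░░░▓▓▓▓▓▓░░░    ┃           
     ┃░░░░░░▓▓▓▓▓▓░░░░░░▓▓▓▓▓▓░░░    ┃           
━━━━━┃░░░░░░▓▓▓▓▓▓░░░░░░▓▓▓▓▓▓░░░    ┃           
     ┃░░░░░░▓▓▓▓▓▓░░░░░░▓▓▓▓▓▓░░░    ┃           
─────┃░░░░░░▓▓▓▓▓▓░░░░░░▓▓▓▓▓▓░░░    ┃           
     ┃▓▓▓▓▓▓░░░░░░▓▓▓▓▓▓░░░░░░▓▓▓    ┃           
━━━━━┃▓▓▓▓▓▓░░░░░░▓▓▓▓▓▓░░░░░░▓▓▓    ┃           
     ┃▓▓▓▓▓▓░░░░░░▓▓▓▓▓▓░░░░░░▓▓▓    ┃           
─────┃▓▓▓▓▓▓░░░░░░▓▓▓▓▓▓░░░░░░▓▓▓    ┃           
,name┃▓▓▓▓▓▓░░░░░░▓▓▓▓▓▓░░░░░░▓▓▓    ┃           
ample┃▓▓▓▓▓▓░░░░░░▓▓▓▓▓▓░░░░░░▓▓▓    ┃           
ple.c┃░░░░░░▓▓▓▓▓▓░░░░░░▓▓▓▓▓▓░░░    ┃           
xampl┃░░░░░░▓▓▓▓▓▓░░░░░░▓▓▓▓▓▓░░░    ┃           
le.co┃░░░░░░▓▓▓▓▓▓░░░░░░▓▓▓▓▓▓░░░    ┃           


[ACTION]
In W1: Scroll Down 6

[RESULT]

     ┃░░░░░░▓▓▓▓▓▓░░░░░░▓▓▓▓▓▓░░░    ┃           
     ┃░░░░░░▓▓▓▓▓▓░░░░░░▓▓▓▓▓▓░░░    ┃           
     ┃░░░░░░▓▓▓▓▓▓░░░░░░▓▓▓▓▓▓░░░    ┃           
━━━━━┃░░░░░░▓▓▓▓▓▓░░░░░░▓▓▓▓▓▓░░░    ┃           
     ┃░░░░░░▓▓▓▓▓▓░░░░░░▓▓▓▓▓▓░░░    ┃           
─────┃░░░░░░▓▓▓▓▓▓░░░░░░▓▓▓▓▓▓░░░    ┃           
     ┃▓▓▓▓▓▓░░░░░░▓▓▓▓▓▓░░░░░░▓▓▓    ┃           
━━━━━┃▓▓▓▓▓▓░░░░░░▓▓▓▓▓▓░░░░░░▓▓▓    ┃           
     ┃▓▓▓▓▓▓░░░░░░▓▓▓▓▓▓░░░░░░▓▓▓    ┃           
─────┃▓▓▓▓▓▓░░░░░░▓▓▓▓▓▓░░░░░░▓▓▓    ┃           
mple.┃▓▓▓▓▓▓░░░░░░▓▓▓▓▓▓░░░░░░▓▓▓    ┃           
mple.┃▓▓▓▓▓▓░░░░░░▓▓▓▓▓▓░░░░░░▓▓▓    ┃           
ple.c┃░░░░░░▓▓▓▓▓▓░░░░░░▓▓▓▓▓▓░░░    ┃           
ample┃░░░░░░▓▓▓▓▓▓░░░░░░▓▓▓▓▓▓░░░    ┃           
mple.┃░░░░░░▓▓▓▓▓▓░░░░░░▓▓▓▓▓▓░░░    ┃           


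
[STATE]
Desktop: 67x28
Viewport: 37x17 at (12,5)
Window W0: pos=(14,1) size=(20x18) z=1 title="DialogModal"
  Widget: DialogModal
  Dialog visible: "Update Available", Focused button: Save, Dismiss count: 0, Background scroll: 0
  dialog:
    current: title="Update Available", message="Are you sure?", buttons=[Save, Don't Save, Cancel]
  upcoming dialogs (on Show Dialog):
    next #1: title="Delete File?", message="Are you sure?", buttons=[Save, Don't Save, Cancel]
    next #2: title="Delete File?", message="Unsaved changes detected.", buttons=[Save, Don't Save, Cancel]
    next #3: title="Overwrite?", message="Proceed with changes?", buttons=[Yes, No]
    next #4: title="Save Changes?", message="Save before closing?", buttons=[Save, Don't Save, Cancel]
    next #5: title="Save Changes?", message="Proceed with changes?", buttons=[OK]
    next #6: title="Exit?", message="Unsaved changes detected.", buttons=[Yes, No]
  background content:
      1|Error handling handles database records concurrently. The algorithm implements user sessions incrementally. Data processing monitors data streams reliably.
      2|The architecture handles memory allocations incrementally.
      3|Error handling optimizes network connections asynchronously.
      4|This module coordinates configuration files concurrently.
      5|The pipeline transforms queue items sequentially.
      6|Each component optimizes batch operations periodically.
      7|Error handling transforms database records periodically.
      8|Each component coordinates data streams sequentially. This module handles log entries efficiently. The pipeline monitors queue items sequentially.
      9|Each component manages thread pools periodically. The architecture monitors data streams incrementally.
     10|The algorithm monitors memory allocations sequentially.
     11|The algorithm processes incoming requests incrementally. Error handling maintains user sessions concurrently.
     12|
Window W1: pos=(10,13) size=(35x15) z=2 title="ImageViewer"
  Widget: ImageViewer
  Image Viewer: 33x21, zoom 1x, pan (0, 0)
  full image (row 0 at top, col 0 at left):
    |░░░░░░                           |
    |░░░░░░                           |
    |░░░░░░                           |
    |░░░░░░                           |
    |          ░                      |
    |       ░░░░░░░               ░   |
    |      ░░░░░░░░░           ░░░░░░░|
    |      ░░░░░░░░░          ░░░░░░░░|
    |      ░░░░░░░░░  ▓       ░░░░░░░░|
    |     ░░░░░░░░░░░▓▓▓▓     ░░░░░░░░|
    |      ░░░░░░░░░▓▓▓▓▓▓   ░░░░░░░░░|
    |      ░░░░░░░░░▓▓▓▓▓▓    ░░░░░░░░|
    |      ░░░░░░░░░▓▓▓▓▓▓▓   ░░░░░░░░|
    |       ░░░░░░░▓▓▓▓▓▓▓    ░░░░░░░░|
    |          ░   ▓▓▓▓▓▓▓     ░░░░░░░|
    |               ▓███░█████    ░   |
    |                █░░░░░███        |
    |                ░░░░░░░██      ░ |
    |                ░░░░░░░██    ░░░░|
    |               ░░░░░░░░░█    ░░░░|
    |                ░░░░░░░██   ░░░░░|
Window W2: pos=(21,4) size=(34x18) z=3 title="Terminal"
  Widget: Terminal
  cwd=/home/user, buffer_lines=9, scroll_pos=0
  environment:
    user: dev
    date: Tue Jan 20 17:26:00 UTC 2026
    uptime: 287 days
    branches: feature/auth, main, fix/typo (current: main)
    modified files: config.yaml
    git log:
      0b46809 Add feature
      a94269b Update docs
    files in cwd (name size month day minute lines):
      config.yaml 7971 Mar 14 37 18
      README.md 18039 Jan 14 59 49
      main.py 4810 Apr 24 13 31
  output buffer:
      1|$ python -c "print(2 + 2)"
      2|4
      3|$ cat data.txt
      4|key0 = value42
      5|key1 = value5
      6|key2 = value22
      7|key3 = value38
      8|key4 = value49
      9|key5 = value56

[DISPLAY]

  ┃The ar┃ Terminal                  
  ┃Error ┠───────────────────────────
  ┃This m┃$ python -c "print(2 + 2)" 
  ┃Th┌───┃4                          
  ┃Ea│Upd┃$ cat data.txt             
  ┃Er│Are┃key0 = value42             
  ┃Ea│[Sa┃key1 = value5              
  ┃Ea└───┃key2 = value22             
━━━━━━━━━┃key3 = value38             
ImageView┃key4 = value49             
─────────┃key5 = value56             
░░░░░    ┃$ █                        
░░░░░    ┃                           
░░░░░    ┃                           
░░░░░    ┃                           
         ┃                           
      ░░░┗━━━━━━━━━━━━━━━━━━━━━━━━━━━


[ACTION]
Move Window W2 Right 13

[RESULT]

  ┃The architecture h┃ Terminal      
  ┃Error handling opt┠───────────────
  ┃This module coordi┃$ python -c "pr
  ┃Th┌────────────┐ns┃4              
  ┃Ea│Update Avail│pt┃$ cat data.txt 
  ┃Er│Are you sure│ra┃key0 = value42 
  ┃Ea│[Save]  Don'│oo┃key1 = value5  
  ┃Ea└────────────┘an┃key2 = value22 
━━━━━━━━━━━━━━━━━━━━━┃key3 = value38 
ImageViewer          ┃key4 = value49 
─────────────────────┃key5 = value56 
░░░░░                ┃$ █            
░░░░░                ┃               
░░░░░                ┃               
░░░░░                ┃               
         ░           ┃               
      ░░░░░░░        ┗━━━━━━━━━━━━━━━


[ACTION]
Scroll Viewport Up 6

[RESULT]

                                     
  ┏━━━━━━━━━━━━━━━━━━┓               
  ┃ DialogModal      ┃               
  ┠──────────────────┨               
  ┃Error handling han┏━━━━━━━━━━━━━━━
  ┃The architecture h┃ Terminal      
  ┃Error handling opt┠───────────────
  ┃This module coordi┃$ python -c "pr
  ┃Th┌────────────┐ns┃4              
  ┃Ea│Update Avail│pt┃$ cat data.txt 
  ┃Er│Are you sure│ra┃key0 = value42 
  ┃Ea│[Save]  Don'│oo┃key1 = value5  
  ┃Ea└────────────┘an┃key2 = value22 
━━━━━━━━━━━━━━━━━━━━━┃key3 = value38 
ImageViewer          ┃key4 = value49 
─────────────────────┃key5 = value56 
░░░░░                ┃$ █            


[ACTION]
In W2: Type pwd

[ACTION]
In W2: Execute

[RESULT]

                                     
  ┏━━━━━━━━━━━━━━━━━━┓               
  ┃ DialogModal      ┃               
  ┠──────────────────┨               
  ┃Error handling han┏━━━━━━━━━━━━━━━
  ┃The architecture h┃ Terminal      
  ┃Error handling opt┠───────────────
  ┃This module coordi┃$ python -c "pr
  ┃Th┌────────────┐ns┃4              
  ┃Ea│Update Avail│pt┃$ cat data.txt 
  ┃Er│Are you sure│ra┃key0 = value42 
  ┃Ea│[Save]  Don'│oo┃key1 = value5  
  ┃Ea└────────────┘an┃key2 = value22 
━━━━━━━━━━━━━━━━━━━━━┃key3 = value38 
ImageViewer          ┃key4 = value49 
─────────────────────┃key5 = value56 
░░░░░                ┃$ pwd          


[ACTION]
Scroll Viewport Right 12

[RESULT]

                                     
━━━━━━━━━┓                           
dal      ┃                           
─────────┨                           
dling han┏━━━━━━━━━━━━━━━━━━━━━━━━━━━
tecture h┃ Terminal                  
dling opt┠───────────────────────────
le coordi┃$ python -c "print(2 + 2)" 
──────┐ns┃4                          
 Avail│pt┃$ cat data.txt             
u sure│ra┃key0 = value42             
  Don'│oo┃key1 = value5              
──────┘an┃key2 = value22             
━━━━━━━━━┃key3 = value38             
         ┃key4 = value49             
─────────┃key5 = value56             
         ┃$ pwd                      
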